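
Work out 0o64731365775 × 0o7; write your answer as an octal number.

0o562362271753

Multiply each base-8 digit by 7, carrying:
  5×7 = 35 → write 3 carry 4
  7×7+4 = 53 → write 5 carry 6
  7×7+6 = 55 → write 7 carry 6
  5×7+6 = 41 → write 1 carry 5
  6×7+5 = 47 → write 7 carry 5
  3×7+5 = 26 → write 2 carry 3
  1×7+3 = 10 → write 2 carry 1
  3×7+1 = 22 → write 6 carry 2
  7×7+2 = 51 → write 3 carry 6
  4×7+6 = 34 → write 2 carry 4
  6×7+4 = 46 → write 6 carry 5
  remaining carry: 5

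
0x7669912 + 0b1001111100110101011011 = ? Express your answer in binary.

0x7669912 = 0b111011001101001100100010010 in binary.
Add column by column in base 2, right to left:
  0+1 = 1
  1+1 = 0 carry 1
  0+0+1 = 1
  0+1 = 1
  1+1 = 0 carry 1
  0+0+1 = 1
  0+1 = 1
  0+0 = 0
  1+1 = 0 carry 1
  0+0+1 = 1
  0+1 = 1
  1+1 = 0 carry 1
  1+0+1 = 0 carry 1
  0+0+1 = 1
  0+1 = 1
  1+1 = 0 carry 1
  0+1+1 = 0 carry 1
  1+1+1 = 1 carry 1
  1+1+1 = 1 carry 1
  0+0+1 = 1
  0+0 = 0
  1+1 = 0 carry 1
  1+0+1 = 0 carry 1
  0+0+1 = 1
  1+0 = 1
  1+0 = 1
  1+0 = 1

0b111100011100110011001101101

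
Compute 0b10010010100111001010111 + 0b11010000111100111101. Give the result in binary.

0b10101100101110110010100

Add column by column in base 2, right to left:
  1+1 = 0 carry 1
  1+0+1 = 0 carry 1
  1+1+1 = 1 carry 1
  0+1+1 = 0 carry 1
  1+1+1 = 1 carry 1
  0+1+1 = 0 carry 1
  1+0+1 = 0 carry 1
  0+0+1 = 1
  0+1 = 1
  1+1 = 0 carry 1
  1+1+1 = 1 carry 1
  1+1+1 = 1 carry 1
  0+0+1 = 1
  0+0 = 0
  1+0 = 1
  0+0 = 0
  1+1 = 0 carry 1
  0+0+1 = 1
  0+1 = 1
  1+1 = 0 carry 1
  0+0+1 = 1
  0+0 = 0
  1+0 = 1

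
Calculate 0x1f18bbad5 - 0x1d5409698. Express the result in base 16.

Subtract column by column in base 16:
  5-8 → d (borrow)
  d-9-1 → 3
  a-6 → 4
  b-9 → 2
  b-0 → b
  8-4 → 4
  1-5 → c (borrow)
  f-d-1 → 1
  1-1 → 0

0x1c4b243d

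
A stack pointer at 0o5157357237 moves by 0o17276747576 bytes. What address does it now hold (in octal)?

Add column by column in base 8, right to left:
  7+6 = 5 carry 1
  3+7+1 = 3 carry 1
  2+5+1 = 0 carry 1
  7+7+1 = 7 carry 1
  5+4+1 = 2 carry 1
  3+7+1 = 3 carry 1
  7+6+1 = 6 carry 1
  5+7+1 = 5 carry 1
  1+2+1 = 4
  5+7 = 4 carry 1
  0+1+1 = 2

0o24456327035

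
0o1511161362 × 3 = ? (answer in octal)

Multiply each base-8 digit by 3, carrying:
  2×3 = 6 → write 6
  6×3 = 18 → write 2 carry 2
  3×3+2 = 11 → write 3 carry 1
  1×3+1 = 4 → write 4
  6×3 = 18 → write 2 carry 2
  1×3+2 = 5 → write 5
  1×3 = 3 → write 3
  1×3 = 3 → write 3
  5×3 = 15 → write 7 carry 1
  1×3+1 = 4 → write 4

0o4733524326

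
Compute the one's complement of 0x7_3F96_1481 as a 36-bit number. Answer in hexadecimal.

Each hex digit d becomes F−d:
  7→8, 3→C, F→0, 9→6, 6→9, 1→E, 4→B, 8→7, 1→E

0x8C069EB7E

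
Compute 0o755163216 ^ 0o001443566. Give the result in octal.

0o754520770

XOR each oct digit independently (no carries):
  7^0=7, 5^0=5, 5^1=4, 1^4=5, 6^4=2, 3^3=0, 2^5=7, 1^6=7, 6^6=0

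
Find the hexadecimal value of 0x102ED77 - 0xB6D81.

0xF77FF6

Subtract column by column in base 16:
  7-1 → 6
  7-8 → F (borrow)
  D-D-1 → F (borrow)
  E-6-1 → 7
  2-B → 7 (borrow)
  0-0-1 → F (borrow)
  1-0-1 → 0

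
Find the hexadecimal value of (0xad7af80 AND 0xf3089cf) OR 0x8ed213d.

0xad7af80 AND 0xf3089cf = 0xa108980.
Then OR with 0x8ed213d.

0xafda9bd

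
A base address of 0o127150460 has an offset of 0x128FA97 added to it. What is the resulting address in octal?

0o241345707

0x128FA97 = 0o112175227 in octal.
Add column by column in base 8, right to left:
  0+7 = 7
  6+2 = 0 carry 1
  4+2+1 = 7
  0+5 = 5
  5+7 = 4 carry 1
  1+1+1 = 3
  7+2 = 1 carry 1
  2+1+1 = 4
  1+1 = 2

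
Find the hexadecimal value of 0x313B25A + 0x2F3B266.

Add column by column in base 16, right to left:
  A+6 = 0 carry 1
  5+6+1 = C
  2+2 = 4
  B+B = 6 carry 1
  3+3+1 = 7
  1+F = 0 carry 1
  3+2+1 = 6

0x60764C0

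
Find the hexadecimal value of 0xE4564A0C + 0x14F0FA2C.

Add column by column in base 16, right to left:
  C+C = 8 carry 1
  0+2+1 = 3
  A+A = 4 carry 1
  4+F+1 = 4 carry 1
  6+0+1 = 7
  5+F = 4 carry 1
  4+4+1 = 9
  E+1 = F

0xF9474438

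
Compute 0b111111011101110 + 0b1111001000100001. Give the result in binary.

Add column by column in base 2, right to left:
  0+1 = 1
  1+0 = 1
  1+0 = 1
  1+0 = 1
  0+0 = 0
  1+1 = 0 carry 1
  1+0+1 = 0 carry 1
  1+0+1 = 0 carry 1
  0+0+1 = 1
  1+1 = 0 carry 1
  1+0+1 = 0 carry 1
  1+0+1 = 0 carry 1
  1+1+1 = 1 carry 1
  1+1+1 = 1 carry 1
  1+1+1 = 1 carry 1
  0+1+1 = 0 carry 1
  final carry 1

0b10111000100001111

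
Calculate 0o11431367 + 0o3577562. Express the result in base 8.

0o15231151

Add column by column in base 8, right to left:
  7+2 = 1 carry 1
  6+6+1 = 5 carry 1
  3+5+1 = 1 carry 1
  1+7+1 = 1 carry 1
  3+7+1 = 3 carry 1
  4+5+1 = 2 carry 1
  1+3+1 = 5
  1+0 = 1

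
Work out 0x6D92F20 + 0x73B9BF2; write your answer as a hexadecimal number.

0xE14CB12

Add column by column in base 16, right to left:
  0+2 = 2
  2+F = 1 carry 1
  F+B+1 = B carry 1
  2+9+1 = C
  9+B = 4 carry 1
  D+3+1 = 1 carry 1
  6+7+1 = E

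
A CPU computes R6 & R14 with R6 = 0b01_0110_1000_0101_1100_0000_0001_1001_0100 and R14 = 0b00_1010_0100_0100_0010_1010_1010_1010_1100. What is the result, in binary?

AND bit by bit (1 only where both bits are 1):
  0101101000010111000000000110010100
& 0010100100010000101010101010101100
= 0000100000010000000000000010000100

0b0000100000010000000000000010000100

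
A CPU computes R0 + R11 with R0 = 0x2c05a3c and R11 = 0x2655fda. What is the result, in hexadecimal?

0x525ba16

Add column by column in base 16, right to left:
  c+a = 6 carry 1
  3+d+1 = 1 carry 1
  a+f+1 = a carry 1
  5+5+1 = b
  0+5 = 5
  c+6 = 2 carry 1
  2+2+1 = 5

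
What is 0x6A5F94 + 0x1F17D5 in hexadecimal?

0x897769

Add column by column in base 16, right to left:
  4+5 = 9
  9+D = 6 carry 1
  F+7+1 = 7 carry 1
  5+1+1 = 7
  A+F = 9 carry 1
  6+1+1 = 8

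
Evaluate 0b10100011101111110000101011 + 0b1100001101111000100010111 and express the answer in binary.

0b100000101011110110101000010

Add column by column in base 2, right to left:
  1+1 = 0 carry 1
  1+1+1 = 1 carry 1
  0+1+1 = 0 carry 1
  1+0+1 = 0 carry 1
  0+1+1 = 0 carry 1
  1+0+1 = 0 carry 1
  0+0+1 = 1
  0+0 = 0
  0+1 = 1
  0+0 = 0
  1+0 = 1
  1+0 = 1
  1+1 = 0 carry 1
  1+1+1 = 1 carry 1
  1+1+1 = 1 carry 1
  1+1+1 = 1 carry 1
  0+0+1 = 1
  1+1 = 0 carry 1
  1+1+1 = 1 carry 1
  1+0+1 = 0 carry 1
  0+0+1 = 1
  0+0 = 0
  0+0 = 0
  1+1 = 0 carry 1
  0+1+1 = 0 carry 1
  1+0+1 = 0 carry 1
  final carry 1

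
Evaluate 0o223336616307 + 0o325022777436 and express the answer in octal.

0o550361615745

Add column by column in base 8, right to left:
  7+6 = 5 carry 1
  0+3+1 = 4
  3+4 = 7
  6+7 = 5 carry 1
  1+7+1 = 1 carry 1
  6+7+1 = 6 carry 1
  6+2+1 = 1 carry 1
  3+2+1 = 6
  3+0 = 3
  3+5 = 0 carry 1
  2+2+1 = 5
  2+3 = 5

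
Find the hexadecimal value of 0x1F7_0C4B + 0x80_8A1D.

Add column by column in base 16, right to left:
  B+D = 8 carry 1
  4+1+1 = 6
  C+A = 6 carry 1
  0+8+1 = 9
  7+0 = 7
  F+8 = 7 carry 1
  1+0+1 = 2

0x2779668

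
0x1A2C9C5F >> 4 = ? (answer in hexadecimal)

0x1A2C9C5

Shifting right by 4 bits = 1 hex digit: drop the last 1.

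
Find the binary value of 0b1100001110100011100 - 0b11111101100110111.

Subtract column by column in base 2:
  0-1 → 1 (borrow)
  0-1-1 → 0 (borrow)
  1-1-1 → 1 (borrow)
  1-0-1 → 0
  1-1 → 0
  0-1 → 1 (borrow)
  0-0-1 → 1 (borrow)
  0-0-1 → 1 (borrow)
  1-1-1 → 1 (borrow)
  0-1-1 → 0 (borrow)
  1-0-1 → 0
  1-1 → 0
  1-1 → 0
  0-1 → 1 (borrow)
  0-1-1 → 0 (borrow)
  0-1-1 → 0 (borrow)
  0-1-1 → 0 (borrow)
  1-0-1 → 0
  1-0 → 1

0b1000010000111100101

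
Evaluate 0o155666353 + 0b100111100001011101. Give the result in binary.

0b1101110011110010101001000

0o155666353 = 0b1101101110110110011101011 in binary.
Add column by column in base 2, right to left:
  1+1 = 0 carry 1
  1+0+1 = 0 carry 1
  0+1+1 = 0 carry 1
  1+1+1 = 1 carry 1
  0+1+1 = 0 carry 1
  1+0+1 = 0 carry 1
  1+1+1 = 1 carry 1
  1+0+1 = 0 carry 1
  0+0+1 = 1
  0+0 = 0
  1+0 = 1
  1+1 = 0 carry 1
  0+1+1 = 0 carry 1
  1+1+1 = 1 carry 1
  1+1+1 = 1 carry 1
  0+0+1 = 1
  1+0 = 1
  1+1 = 0 carry 1
  1+0+1 = 0 carry 1
  0+0+1 = 1
  1+0 = 1
  1+0 = 1
  0+0 = 0
  1+0 = 1
  1+0 = 1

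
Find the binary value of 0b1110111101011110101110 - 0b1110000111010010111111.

Subtract column by column in base 2:
  0-1 → 1 (borrow)
  1-1-1 → 1 (borrow)
  1-1-1 → 1 (borrow)
  1-1-1 → 1 (borrow)
  0-1-1 → 0 (borrow)
  1-1-1 → 1 (borrow)
  0-0-1 → 1 (borrow)
  1-1-1 → 1 (borrow)
  1-0-1 → 0
  1-0 → 1
  1-1 → 0
  0-0 → 0
  1-1 → 0
  0-1 → 1 (borrow)
  1-1-1 → 1 (borrow)
  1-0-1 → 0
  1-0 → 1
  1-0 → 1
  0-0 → 0
  1-1 → 0
  1-1 → 0
  1-1 → 0

0b110110001011101111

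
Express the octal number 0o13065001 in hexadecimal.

Each octal digit is 3 bits: 1=001 3=011 0=000 6=110 5=101 0=000 0=000 1=001.
Group the bits into nibbles: 0010 1100 0110 1010 0000 0001 → 2C6A01.

0x2C6A01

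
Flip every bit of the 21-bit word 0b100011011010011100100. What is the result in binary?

0b011100100101100011011

Invert each bit: 100011011010011100100 → 011100100101100011011.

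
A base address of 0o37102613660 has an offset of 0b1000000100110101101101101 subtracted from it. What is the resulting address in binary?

0o37102613660 = 0b11111001000010110001011110110000 in binary.
Subtract column by column in base 2:
  0-1 → 1 (borrow)
  0-0-1 → 1 (borrow)
  0-1-1 → 0 (borrow)
  0-1-1 → 0 (borrow)
  1-0-1 → 0
  1-1 → 0
  0-1 → 1 (borrow)
  1-0-1 → 0
  1-1 → 0
  1-1 → 0
  1-0 → 1
  0-1 → 1 (borrow)
  1-0-1 → 0
  0-1 → 1 (borrow)
  0-1-1 → 0 (borrow)
  0-0-1 → 1 (borrow)
  1-0-1 → 0
  1-1 → 0
  0-0 → 0
  1-0 → 1
  0-0 → 0
  0-0 → 0
  0-0 → 0
  0-0 → 0
  1-1 → 0
  0-0 → 0
  0-0 → 0
  1-0 → 1
  1-0 → 1
  1-0 → 1
  1-0 → 1
  1-0 → 1

0b11111000000010001010110001000011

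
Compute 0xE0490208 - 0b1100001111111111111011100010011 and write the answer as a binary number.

0xE0490208 = 0b11100000010010010000001000001000 in binary.
Subtract column by column in base 2:
  0-1 → 1 (borrow)
  0-1-1 → 0 (borrow)
  0-0-1 → 1 (borrow)
  1-0-1 → 0
  0-1 → 1 (borrow)
  0-0-1 → 1 (borrow)
  0-0-1 → 1 (borrow)
  0-0-1 → 1 (borrow)
  0-1-1 → 0 (borrow)
  1-1-1 → 1 (borrow)
  0-1-1 → 0 (borrow)
  0-0-1 → 1 (borrow)
  0-1-1 → 0 (borrow)
  0-1-1 → 0 (borrow)
  0-1-1 → 0 (borrow)
  0-1-1 → 0 (borrow)
  1-1-1 → 1 (borrow)
  0-1-1 → 0 (borrow)
  0-1-1 → 0 (borrow)
  1-1-1 → 1 (borrow)
  0-1-1 → 0 (borrow)
  0-1-1 → 0 (borrow)
  1-1-1 → 1 (borrow)
  0-1-1 → 0 (borrow)
  0-1-1 → 0 (borrow)
  0-0-1 → 1 (borrow)
  0-0-1 → 1 (borrow)
  0-0-1 → 1 (borrow)
  0-0-1 → 1 (borrow)
  1-1-1 → 1 (borrow)
  1-1-1 → 1 (borrow)
  1-0-1 → 0

0b1111110010010010000101011110101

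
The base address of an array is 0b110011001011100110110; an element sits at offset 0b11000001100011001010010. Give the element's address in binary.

Add column by column in base 2, right to left:
  0+0 = 0
  1+1 = 0 carry 1
  1+0+1 = 0 carry 1
  0+0+1 = 1
  1+1 = 0 carry 1
  1+0+1 = 0 carry 1
  0+1+1 = 0 carry 1
  0+0+1 = 1
  1+0 = 1
  1+1 = 0 carry 1
  1+1+1 = 1 carry 1
  0+0+1 = 1
  1+0 = 1
  0+0 = 0
  0+1 = 1
  1+1 = 0 carry 1
  1+0+1 = 0 carry 1
  0+0+1 = 1
  0+0 = 0
  1+0 = 1
  1+0 = 1
  0+1 = 1
  0+1 = 1

0b11110100101110110001000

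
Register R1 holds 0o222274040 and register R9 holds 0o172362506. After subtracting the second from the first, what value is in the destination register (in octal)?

0o27711332

Subtract column by column in base 8:
  0-6 → 2 (borrow)
  4-0-1 → 3
  0-5 → 3 (borrow)
  4-2-1 → 1
  7-6 → 1
  2-3 → 7 (borrow)
  2-2-1 → 7 (borrow)
  2-7-1 → 2 (borrow)
  2-1-1 → 0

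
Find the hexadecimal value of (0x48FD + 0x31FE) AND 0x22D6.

Add column by column in base 16, right to left:
  D+E = B carry 1
  F+F+1 = F carry 1
  8+1+1 = A
  4+3 = 7
Sum = 0x7AFB; now AND with 0x22D6:
  7&2=2, A&2=2, F&D=D, B&6=2

0x22D2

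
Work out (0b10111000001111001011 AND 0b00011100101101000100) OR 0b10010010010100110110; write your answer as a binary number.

0b10011010011101110110

0b10111000001111001011 AND 0b00011100101101000100 = 0b00011000001101000000.
Then OR with 0b10010010010100110110.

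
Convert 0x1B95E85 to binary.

0b1101110010101111010000101

Expand each hex digit to 4 bits: 1=0001 B=1011 9=1001 5=0101 E=1110 8=1000 5=0101.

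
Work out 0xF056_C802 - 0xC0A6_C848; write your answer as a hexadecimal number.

0x2FAFFFBA

Subtract column by column in base 16:
  2-8 → A (borrow)
  0-4-1 → B (borrow)
  8-8-1 → F (borrow)
  C-C-1 → F (borrow)
  6-6-1 → F (borrow)
  5-A-1 → A (borrow)
  0-0-1 → F (borrow)
  F-C-1 → 2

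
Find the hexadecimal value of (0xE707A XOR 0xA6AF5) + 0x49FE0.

First 0xE707A XOR 0xA6AF5 = 0x41A8F.
Add column by column in base 16, right to left:
  F+0 = F
  8+E = 6 carry 1
  A+F+1 = A carry 1
  1+9+1 = B
  4+4 = 8

0x8BA6F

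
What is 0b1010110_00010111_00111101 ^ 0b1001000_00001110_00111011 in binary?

XOR bit by bit (1 where the bits differ):
  10101100001011100111101
^ 10010000000111000111011
= 00111100001100100000110

0b00111100001100100000110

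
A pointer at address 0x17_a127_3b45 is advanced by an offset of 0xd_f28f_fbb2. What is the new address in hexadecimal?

Add column by column in base 16, right to left:
  5+2 = 7
  4+b = f
  b+b = 6 carry 1
  3+f+1 = 3 carry 1
  7+f+1 = 7 carry 1
  2+8+1 = b
  1+2 = 3
  a+f = 9 carry 1
  7+d+1 = 5 carry 1
  1+0+1 = 2

0x2593b736f7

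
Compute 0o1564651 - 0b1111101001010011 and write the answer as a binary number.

0b1011110111101010110

0o1564651 = 0b1101110100110101001 in binary.
Subtract column by column in base 2:
  1-1 → 0
  0-1 → 1 (borrow)
  0-0-1 → 1 (borrow)
  1-0-1 → 0
  0-1 → 1 (borrow)
  1-0-1 → 0
  0-1 → 1 (borrow)
  1-0-1 → 0
  1-0 → 1
  0-1 → 1 (borrow)
  0-0-1 → 1 (borrow)
  1-1-1 → 1 (borrow)
  0-1-1 → 0 (borrow)
  1-1-1 → 1 (borrow)
  1-1-1 → 1 (borrow)
  1-1-1 → 1 (borrow)
  0-0-1 → 1 (borrow)
  1-0-1 → 0
  1-0 → 1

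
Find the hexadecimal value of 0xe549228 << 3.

0x72a49140

3 bits is not a whole number of base-16 digits; in binary: 1110010101001001001000101000 << 3 = 1110010101001001001000101000000.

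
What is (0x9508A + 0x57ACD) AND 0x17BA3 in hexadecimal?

0x4B03

Add column by column in base 16, right to left:
  A+D = 7 carry 1
  8+C+1 = 5 carry 1
  0+A+1 = B
  5+7 = C
  9+5 = E
Sum = 0xECB57; now AND with 0x17BA3:
  E&1=0, C&7=4, B&B=B, 5&A=0, 7&3=3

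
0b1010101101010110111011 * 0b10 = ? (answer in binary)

Multiply each base-2 digit by 2, carrying:
  1×2 = 2 → write 0 carry 1
  1×2+1 = 3 → write 1 carry 1
  0×2+1 = 1 → write 1
  1×2 = 2 → write 0 carry 1
  1×2+1 = 3 → write 1 carry 1
  1×2+1 = 3 → write 1 carry 1
  0×2+1 = 1 → write 1
  1×2 = 2 → write 0 carry 1
  1×2+1 = 3 → write 1 carry 1
  0×2+1 = 1 → write 1
  1×2 = 2 → write 0 carry 1
  0×2+1 = 1 → write 1
  1×2 = 2 → write 0 carry 1
  0×2+1 = 1 → write 1
  1×2 = 2 → write 0 carry 1
  1×2+1 = 3 → write 1 carry 1
  0×2+1 = 1 → write 1
  1×2 = 2 → write 0 carry 1
  0×2+1 = 1 → write 1
  1×2 = 2 → write 0 carry 1
  0×2+1 = 1 → write 1
  1×2 = 2 → write 0 carry 1
  remaining carry: 1

0b10101011010101101110110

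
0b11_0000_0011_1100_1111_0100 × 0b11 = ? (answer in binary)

Multiply each base-2 digit by 3, carrying:
  0×3 = 0 → write 0
  0×3 = 0 → write 0
  1×3 = 3 → write 1 carry 1
  0×3+1 = 1 → write 1
  1×3 = 3 → write 1 carry 1
  1×3+1 = 4 → write 0 carry 2
  1×3+2 = 5 → write 1 carry 2
  1×3+2 = 5 → write 1 carry 2
  0×3+2 = 2 → write 0 carry 1
  0×3+1 = 1 → write 1
  1×3 = 3 → write 1 carry 1
  1×3+1 = 4 → write 0 carry 2
  1×3+2 = 5 → write 1 carry 2
  1×3+2 = 5 → write 1 carry 2
  0×3+2 = 2 → write 0 carry 1
  0×3+1 = 1 → write 1
  0×3 = 0 → write 0
  0×3 = 0 → write 0
  0×3 = 0 → write 0
  0×3 = 0 → write 0
  1×3 = 3 → write 1 carry 1
  1×3+1 = 4 → write 0 carry 2
  remaining carry: 10

0b100100001011011011011100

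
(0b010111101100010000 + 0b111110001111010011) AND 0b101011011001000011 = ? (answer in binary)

0b1011001000011

Add column by column in base 2, right to left:
  0+1 = 1
  0+1 = 1
  0+0 = 0
  0+0 = 0
  1+1 = 0 carry 1
  0+0+1 = 1
  0+1 = 1
  0+1 = 1
  1+1 = 0 carry 1
  1+1+1 = 1 carry 1
  0+0+1 = 1
  1+0 = 1
  1+0 = 1
  1+1 = 0 carry 1
  1+1+1 = 1 carry 1
  0+1+1 = 0 carry 1
  1+1+1 = 1 carry 1
  0+1+1 = 0 carry 1
  final carry 1
Sum = 0b1010101111011100011; now AND with 0b101011011001000011:
  1010101111011100011
& 0101011011001000011
= 0000001011001000011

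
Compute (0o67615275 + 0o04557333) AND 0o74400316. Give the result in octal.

Add column by column in base 8, right to left:
  5+3 = 0 carry 1
  7+3+1 = 3 carry 1
  2+3+1 = 6
  5+7 = 4 carry 1
  1+5+1 = 7
  6+5 = 3 carry 1
  7+4+1 = 4 carry 1
  6+0+1 = 7
Sum = 0o74374630; now AND with 0o74400316:
  7&7=7, 4&4=4, 3&4=0, 7&0=0, 4&0=0, 6&3=2, 3&1=1, 0&6=0

0o74000210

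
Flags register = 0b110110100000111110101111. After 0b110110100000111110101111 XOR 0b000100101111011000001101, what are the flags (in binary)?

0b110010001111100110100010

XOR bit by bit (1 where the bits differ):
  110110100000111110101111
^ 000100101111011000001101
= 110010001111100110100010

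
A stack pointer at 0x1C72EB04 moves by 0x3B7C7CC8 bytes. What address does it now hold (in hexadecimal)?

Add column by column in base 16, right to left:
  4+8 = C
  0+C = C
  B+C = 7 carry 1
  E+7+1 = 6 carry 1
  2+C+1 = F
  7+7 = E
  C+B = 7 carry 1
  1+3+1 = 5

0x57EF67CC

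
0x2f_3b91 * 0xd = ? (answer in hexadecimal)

0x266065d

Multiply each base-16 digit by 13, carrying:
  1×13 = 13 → write d
  9×13 = 117 → write 5 carry 7
  b×13+7 = 150 → write 6 carry 9
  3×13+9 = 48 → write 0 carry 3
  f×13+3 = 198 → write 6 carry 12
  2×13+12 = 38 → write 6 carry 2
  remaining carry: 2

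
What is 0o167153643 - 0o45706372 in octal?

Subtract column by column in base 8:
  3-2 → 1
  4-7 → 5 (borrow)
  6-3-1 → 2
  3-6 → 5 (borrow)
  5-0-1 → 4
  1-7 → 2 (borrow)
  7-5-1 → 1
  6-4 → 2
  1-0 → 1

0o121245251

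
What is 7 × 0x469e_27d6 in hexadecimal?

0x1ee5316da

Multiply each base-16 digit by 7, carrying:
  6×7 = 42 → write a carry 2
  d×7+2 = 93 → write d carry 5
  7×7+5 = 54 → write 6 carry 3
  2×7+3 = 17 → write 1 carry 1
  e×7+1 = 99 → write 3 carry 6
  9×7+6 = 69 → write 5 carry 4
  6×7+4 = 46 → write e carry 2
  4×7+2 = 30 → write e carry 1
  remaining carry: 1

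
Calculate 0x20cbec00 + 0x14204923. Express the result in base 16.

Add column by column in base 16, right to left:
  0+3 = 3
  0+2 = 2
  c+9 = 5 carry 1
  e+4+1 = 3 carry 1
  b+0+1 = c
  c+2 = e
  0+4 = 4
  2+1 = 3

0x34ec3523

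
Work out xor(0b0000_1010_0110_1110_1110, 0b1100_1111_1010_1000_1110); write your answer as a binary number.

0b11000101110001100000

XOR bit by bit (1 where the bits differ):
  00001010011011101110
^ 11001111101010001110
= 11000101110001100000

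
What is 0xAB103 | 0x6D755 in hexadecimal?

OR each hex digit independently (no carries):
  A|6=E, B|D=F, 1|7=7, 0|5=5, 3|5=7

0xEF757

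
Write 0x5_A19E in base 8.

0o1320636

Expand each hex digit to 4 bits: 5=0101 A=1010 1=0001 9=1001 E=1110.
Group the bits in threes: 001 011 010 000 110 011 110 → 1320636.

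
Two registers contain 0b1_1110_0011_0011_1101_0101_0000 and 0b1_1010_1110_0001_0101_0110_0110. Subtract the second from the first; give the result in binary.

Subtract column by column in base 2:
  0-0 → 0
  0-1 → 1 (borrow)
  0-1-1 → 0 (borrow)
  0-0-1 → 1 (borrow)
  1-0-1 → 0
  0-1 → 1 (borrow)
  1-1-1 → 1 (borrow)
  0-0-1 → 1 (borrow)
  1-1-1 → 1 (borrow)
  0-0-1 → 1 (borrow)
  1-1-1 → 1 (borrow)
  1-0-1 → 0
  1-1 → 0
  1-0 → 1
  0-0 → 0
  0-0 → 0
  1-0 → 1
  1-1 → 0
  0-1 → 1 (borrow)
  0-1-1 → 0 (borrow)
  0-0-1 → 1 (borrow)
  1-1-1 → 1 (borrow)
  1-0-1 → 0
  1-1 → 0
  1-1 → 0

0b1101010010011111101010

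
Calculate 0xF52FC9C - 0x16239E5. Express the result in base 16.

Subtract column by column in base 16:
  C-5 → 7
  9-E → B (borrow)
  C-9-1 → 2
  F-3 → C
  2-2 → 0
  5-6 → F (borrow)
  F-1-1 → D

0xDF0C2B7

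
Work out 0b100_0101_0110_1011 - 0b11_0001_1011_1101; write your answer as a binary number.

0b1001110101110

Subtract column by column in base 2:
  1-1 → 0
  1-0 → 1
  0-1 → 1 (borrow)
  1-1-1 → 1 (borrow)
  0-1-1 → 0 (borrow)
  1-1-1 → 1 (borrow)
  1-0-1 → 0
  0-1 → 1 (borrow)
  1-1-1 → 1 (borrow)
  0-0-1 → 1 (borrow)
  1-0-1 → 0
  0-0 → 0
  0-1 → 1 (borrow)
  0-1-1 → 0 (borrow)
  1-0-1 → 0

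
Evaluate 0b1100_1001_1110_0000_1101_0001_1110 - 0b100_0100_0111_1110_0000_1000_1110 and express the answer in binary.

0b1000010101100010110010010000

Subtract column by column in base 2:
  0-0 → 0
  1-1 → 0
  1-1 → 0
  1-1 → 0
  1-0 → 1
  0-0 → 0
  0-0 → 0
  0-1 → 1 (borrow)
  1-0-1 → 0
  0-0 → 0
  1-0 → 1
  1-0 → 1
  0-0 → 0
  0-1 → 1 (borrow)
  0-1-1 → 0 (borrow)
  0-1-1 → 0 (borrow)
  0-1-1 → 0 (borrow)
  1-1-1 → 1 (borrow)
  1-1-1 → 1 (borrow)
  1-0-1 → 0
  1-0 → 1
  0-0 → 0
  0-1 → 1 (borrow)
  1-0-1 → 0
  0-0 → 0
  0-0 → 0
  1-1 → 0
  1-0 → 1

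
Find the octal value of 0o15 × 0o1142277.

Multiply each base-8 digit by 13, carrying:
  7×13 = 91 → write 3 carry 11
  7×13+11 = 102 → write 6 carry 12
  2×13+12 = 38 → write 6 carry 4
  2×13+4 = 30 → write 6 carry 3
  4×13+3 = 55 → write 7 carry 6
  1×13+6 = 19 → write 3 carry 2
  1×13+2 = 15 → write 7 carry 1
  remaining carry: 1

0o17376663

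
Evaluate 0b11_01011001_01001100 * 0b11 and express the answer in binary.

0b10100000101111100100

Multiply each base-2 digit by 3, carrying:
  0×3 = 0 → write 0
  0×3 = 0 → write 0
  1×3 = 3 → write 1 carry 1
  1×3+1 = 4 → write 0 carry 2
  0×3+2 = 2 → write 0 carry 1
  0×3+1 = 1 → write 1
  1×3 = 3 → write 1 carry 1
  0×3+1 = 1 → write 1
  1×3 = 3 → write 1 carry 1
  0×3+1 = 1 → write 1
  0×3 = 0 → write 0
  1×3 = 3 → write 1 carry 1
  1×3+1 = 4 → write 0 carry 2
  0×3+2 = 2 → write 0 carry 1
  1×3+1 = 4 → write 0 carry 2
  0×3+2 = 2 → write 0 carry 1
  1×3+1 = 4 → write 0 carry 2
  1×3+2 = 5 → write 1 carry 2
  remaining carry: 10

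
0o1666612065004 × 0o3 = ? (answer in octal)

Multiply each base-8 digit by 3, carrying:
  4×3 = 12 → write 4 carry 1
  0×3+1 = 1 → write 1
  0×3 = 0 → write 0
  5×3 = 15 → write 7 carry 1
  6×3+1 = 19 → write 3 carry 2
  0×3+2 = 2 → write 2
  2×3 = 6 → write 6
  1×3 = 3 → write 3
  6×3 = 18 → write 2 carry 2
  6×3+2 = 20 → write 4 carry 2
  6×3+2 = 20 → write 4 carry 2
  6×3+2 = 20 → write 4 carry 2
  1×3+2 = 5 → write 5

0o5444236237014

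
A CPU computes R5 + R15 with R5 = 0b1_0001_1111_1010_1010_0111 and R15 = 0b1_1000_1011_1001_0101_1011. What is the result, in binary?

Add column by column in base 2, right to left:
  1+1 = 0 carry 1
  1+1+1 = 1 carry 1
  1+0+1 = 0 carry 1
  0+1+1 = 0 carry 1
  0+1+1 = 0 carry 1
  1+0+1 = 0 carry 1
  0+1+1 = 0 carry 1
  1+0+1 = 0 carry 1
  0+1+1 = 0 carry 1
  1+0+1 = 0 carry 1
  0+0+1 = 1
  1+1 = 0 carry 1
  1+1+1 = 1 carry 1
  1+1+1 = 1 carry 1
  1+0+1 = 0 carry 1
  1+1+1 = 1 carry 1
  1+0+1 = 0 carry 1
  0+0+1 = 1
  0+0 = 0
  0+1 = 1
  1+1 = 0 carry 1
  final carry 1

0b1010101011010000000010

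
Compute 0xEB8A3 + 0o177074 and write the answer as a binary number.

0b11111011011011011111

0xEB8A3 = 0b11101011100010100011 in binary.
0o177074 = 0b1111111000111100 in binary.
Add column by column in base 2, right to left:
  1+0 = 1
  1+0 = 1
  0+1 = 1
  0+1 = 1
  0+1 = 1
  1+1 = 0 carry 1
  0+0+1 = 1
  1+0 = 1
  0+0 = 0
  0+1 = 1
  0+1 = 1
  1+1 = 0 carry 1
  1+1+1 = 1 carry 1
  1+1+1 = 1 carry 1
  0+1+1 = 0 carry 1
  1+1+1 = 1 carry 1
  0+0+1 = 1
  1+0 = 1
  1+0 = 1
  1+0 = 1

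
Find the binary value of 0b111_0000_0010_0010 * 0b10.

Multiply each base-2 digit by 2, carrying:
  0×2 = 0 → write 0
  1×2 = 2 → write 0 carry 1
  0×2+1 = 1 → write 1
  0×2 = 0 → write 0
  0×2 = 0 → write 0
  1×2 = 2 → write 0 carry 1
  0×2+1 = 1 → write 1
  0×2 = 0 → write 0
  0×2 = 0 → write 0
  0×2 = 0 → write 0
  0×2 = 0 → write 0
  0×2 = 0 → write 0
  1×2 = 2 → write 0 carry 1
  1×2+1 = 3 → write 1 carry 1
  1×2+1 = 3 → write 1 carry 1
  remaining carry: 1

0b1110000001000100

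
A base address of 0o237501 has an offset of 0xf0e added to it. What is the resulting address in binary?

0b10100111001001111

0o237501 = 0b10011111101000001 in binary.
0xf0e = 0b111100001110 in binary.
Add column by column in base 2, right to left:
  1+0 = 1
  0+1 = 1
  0+1 = 1
  0+1 = 1
  0+0 = 0
  0+0 = 0
  1+0 = 1
  0+0 = 0
  1+1 = 0 carry 1
  1+1+1 = 1 carry 1
  1+1+1 = 1 carry 1
  1+1+1 = 1 carry 1
  1+0+1 = 0 carry 1
  1+0+1 = 0 carry 1
  0+0+1 = 1
  0+0 = 0
  1+0 = 1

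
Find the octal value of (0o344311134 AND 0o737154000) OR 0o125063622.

0o344311134 AND 0o737154000 = 0o304110000.
Then OR with 0o125063622.

0o325173622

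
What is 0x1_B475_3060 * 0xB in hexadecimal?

Multiply each base-16 digit by 11, carrying:
  0×11 = 0 → write 0
  6×11 = 66 → write 2 carry 4
  0×11+4 = 4 → write 4
  3×11 = 33 → write 1 carry 2
  5×11+2 = 57 → write 9 carry 3
  7×11+3 = 80 → write 0 carry 5
  4×11+5 = 49 → write 1 carry 3
  B×11+3 = 124 → write C carry 7
  1×11+7 = 18 → write 2 carry 1
  remaining carry: 1

0x12C1091420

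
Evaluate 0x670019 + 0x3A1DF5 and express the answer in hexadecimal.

Add column by column in base 16, right to left:
  9+5 = E
  1+F = 0 carry 1
  0+D+1 = E
  0+1 = 1
  7+A = 1 carry 1
  6+3+1 = A

0xA11E0E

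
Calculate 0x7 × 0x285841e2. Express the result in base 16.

Multiply each base-16 digit by 7, carrying:
  2×7 = 14 → write e
  e×7 = 98 → write 2 carry 6
  1×7+6 = 13 → write d
  4×7 = 28 → write c carry 1
  8×7+1 = 57 → write 9 carry 3
  5×7+3 = 38 → write 6 carry 2
  8×7+2 = 58 → write a carry 3
  2×7+3 = 17 → write 1 carry 1
  remaining carry: 1

0x11a69cd2e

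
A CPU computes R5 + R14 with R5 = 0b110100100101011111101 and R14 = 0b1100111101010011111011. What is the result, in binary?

Add column by column in base 2, right to left:
  1+1 = 0 carry 1
  0+1+1 = 0 carry 1
  1+0+1 = 0 carry 1
  1+1+1 = 1 carry 1
  1+1+1 = 1 carry 1
  1+1+1 = 1 carry 1
  1+1+1 = 1 carry 1
  1+1+1 = 1 carry 1
  0+0+1 = 1
  1+0 = 1
  0+1 = 1
  1+0 = 1
  0+1 = 1
  0+0 = 0
  1+1 = 0 carry 1
  0+1+1 = 0 carry 1
  0+1+1 = 0 carry 1
  1+1+1 = 1 carry 1
  0+0+1 = 1
  1+0 = 1
  1+1 = 0 carry 1
  0+1+1 = 0 carry 1
  final carry 1

0b10011100001111111111000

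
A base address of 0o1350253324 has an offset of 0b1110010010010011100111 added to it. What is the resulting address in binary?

0b1011110110100111101110111011

0o1350253324 = 0b1011101000010101011011010100 in binary.
Add column by column in base 2, right to left:
  0+1 = 1
  0+1 = 1
  1+1 = 0 carry 1
  0+0+1 = 1
  1+0 = 1
  0+1 = 1
  1+1 = 0 carry 1
  1+1+1 = 1 carry 1
  0+0+1 = 1
  1+0 = 1
  1+1 = 0 carry 1
  0+0+1 = 1
  1+0 = 1
  0+1 = 1
  1+0 = 1
  0+0 = 0
  1+1 = 0 carry 1
  0+0+1 = 1
  0+0 = 0
  0+1 = 1
  0+1 = 1
  1+1 = 0 carry 1
  0+0+1 = 1
  1+0 = 1
  1+0 = 1
  1+0 = 1
  0+0 = 0
  1+0 = 1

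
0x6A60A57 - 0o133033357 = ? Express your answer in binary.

0b101001110011101001101101000

0x6A60A57 = 0b110101001100000101001010111 in binary.
0o133033357 = 0b1011011000011011011101111 in binary.
Subtract column by column in base 2:
  1-1 → 0
  1-1 → 0
  1-1 → 0
  0-1 → 1 (borrow)
  1-0-1 → 0
  0-1 → 1 (borrow)
  1-1-1 → 1 (borrow)
  0-1-1 → 0 (borrow)
  0-0-1 → 1 (borrow)
  1-1-1 → 1 (borrow)
  0-1-1 → 0 (borrow)
  1-0-1 → 0
  0-1 → 1 (borrow)
  0-1-1 → 0 (borrow)
  0-0-1 → 1 (borrow)
  0-0-1 → 1 (borrow)
  0-0-1 → 1 (borrow)
  1-0-1 → 0
  1-1 → 0
  0-1 → 1 (borrow)
  0-0-1 → 1 (borrow)
  1-1-1 → 1 (borrow)
  0-1-1 → 0 (borrow)
  1-0-1 → 0
  0-1 → 1 (borrow)
  1-0-1 → 0
  1-0 → 1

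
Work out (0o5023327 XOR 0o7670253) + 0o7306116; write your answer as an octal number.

0o12161312

First 0o5023327 XOR 0o7670253 = 0o2653174.
Add column by column in base 8, right to left:
  4+6 = 2 carry 1
  7+1+1 = 1 carry 1
  1+1+1 = 3
  3+6 = 1 carry 1
  5+0+1 = 6
  6+3 = 1 carry 1
  2+7+1 = 2 carry 1
  final carry 1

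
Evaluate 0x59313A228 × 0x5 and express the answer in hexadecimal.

Multiply each base-16 digit by 5, carrying:
  8×5 = 40 → write 8 carry 2
  2×5+2 = 12 → write C
  2×5 = 10 → write A
  A×5 = 50 → write 2 carry 3
  3×5+3 = 18 → write 2 carry 1
  1×5+1 = 6 → write 6
  3×5 = 15 → write F
  9×5 = 45 → write D carry 2
  5×5+2 = 27 → write B carry 1
  remaining carry: 1

0x1BDF622AC8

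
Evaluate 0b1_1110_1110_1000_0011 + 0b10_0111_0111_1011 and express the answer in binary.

Add column by column in base 2, right to left:
  1+1 = 0 carry 1
  1+1+1 = 1 carry 1
  0+0+1 = 1
  0+1 = 1
  0+1 = 1
  0+1 = 1
  0+1 = 1
  1+0 = 1
  0+1 = 1
  1+1 = 0 carry 1
  1+1+1 = 1 carry 1
  1+0+1 = 0 carry 1
  0+0+1 = 1
  1+1 = 0 carry 1
  1+0+1 = 0 carry 1
  1+0+1 = 0 carry 1
  1+0+1 = 0 carry 1
  final carry 1

0b100001010111111110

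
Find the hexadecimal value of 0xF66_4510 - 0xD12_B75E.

0x2538DB2

Subtract column by column in base 16:
  0-E → 2 (borrow)
  1-5-1 → B (borrow)
  5-7-1 → D (borrow)
  4-B-1 → 8 (borrow)
  6-2-1 → 3
  6-1 → 5
  F-D → 2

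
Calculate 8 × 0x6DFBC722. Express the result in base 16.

Multiply each base-16 digit by 8, carrying:
  2×8 = 16 → write 0 carry 1
  2×8+1 = 17 → write 1 carry 1
  7×8+1 = 57 → write 9 carry 3
  C×8+3 = 99 → write 3 carry 6
  B×8+6 = 94 → write E carry 5
  F×8+5 = 125 → write D carry 7
  D×8+7 = 111 → write F carry 6
  6×8+6 = 54 → write 6 carry 3
  remaining carry: 3

0x36FDE3910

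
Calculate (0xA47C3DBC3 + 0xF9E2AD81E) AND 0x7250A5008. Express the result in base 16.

0x1250A1000

Add column by column in base 16, right to left:
  3+E = 1 carry 1
  C+1+1 = E
  B+8 = 3 carry 1
  D+D+1 = B carry 1
  3+A+1 = E
  C+2 = E
  7+E = 5 carry 1
  4+9+1 = E
  A+F = 9 carry 1
  final carry 1
Sum = 0x19E5EEB3E1; now AND with 0x7250A5008:
  1&0=0, 9&7=1, E&2=2, 5&5=5, E&0=0, E&A=A, B&5=1, 3&0=0, E&0=0, 1&8=0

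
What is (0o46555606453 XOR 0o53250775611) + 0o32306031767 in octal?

0o50213225231

First 0o46555606453 XOR 0o53250775611 = 0o15705173242.
Add column by column in base 8, right to left:
  2+7 = 1 carry 1
  4+6+1 = 3 carry 1
  2+7+1 = 2 carry 1
  3+1+1 = 5
  7+3 = 2 carry 1
  1+0+1 = 2
  5+6 = 3 carry 1
  0+0+1 = 1
  7+3 = 2 carry 1
  5+2+1 = 0 carry 1
  1+3+1 = 5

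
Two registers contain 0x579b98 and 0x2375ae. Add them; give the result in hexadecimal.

0x7b1146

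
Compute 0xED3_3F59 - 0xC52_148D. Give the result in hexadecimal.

0x2812ACC

Subtract column by column in base 16:
  9-D → C (borrow)
  5-8-1 → C (borrow)
  F-4-1 → A
  3-1 → 2
  3-2 → 1
  D-5 → 8
  E-C → 2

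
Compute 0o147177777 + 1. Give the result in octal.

0o147200000

The trailing 5 digits are 7 (max in base 8), so adding 1 cascades: they roll to 0 and the next digit up increments.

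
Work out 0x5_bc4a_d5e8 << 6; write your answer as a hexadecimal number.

0x16f12b57a00

6 bits is not a whole number of base-16 digits; in binary: 10110111100010010101101010111101000 << 6 = 10110111100010010101101010111101000000000.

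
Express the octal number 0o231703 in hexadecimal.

0x133c3

Each octal digit is 3 bits: 2=010 3=011 1=001 7=111 0=000 3=011.
Group the bits into nibbles: 0001 0011 0011 1100 0011 → 133c3.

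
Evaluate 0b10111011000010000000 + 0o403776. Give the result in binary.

0o403776 = 0b100000011111111110 in binary.
Add column by column in base 2, right to left:
  0+0 = 0
  0+1 = 1
  0+1 = 1
  0+1 = 1
  0+1 = 1
  0+1 = 1
  0+1 = 1
  1+1 = 0 carry 1
  0+1+1 = 0 carry 1
  0+1+1 = 0 carry 1
  0+1+1 = 0 carry 1
  0+0+1 = 1
  1+0 = 1
  1+0 = 1
  0+0 = 0
  1+0 = 1
  1+0 = 1
  1+1 = 0 carry 1
  0+0+1 = 1
  1+0 = 1

0b11011011100001111110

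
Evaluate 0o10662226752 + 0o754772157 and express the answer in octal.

0o11637221131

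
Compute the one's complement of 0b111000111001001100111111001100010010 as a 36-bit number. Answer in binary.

0b000111000110110011000000110011101101

Invert each bit: 111000111001001100111111001100010010 → 000111000110110011000000110011101101.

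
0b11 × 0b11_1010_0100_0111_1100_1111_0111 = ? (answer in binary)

Multiply each base-2 digit by 3, carrying:
  1×3 = 3 → write 1 carry 1
  1×3+1 = 4 → write 0 carry 2
  1×3+2 = 5 → write 1 carry 2
  0×3+2 = 2 → write 0 carry 1
  1×3+1 = 4 → write 0 carry 2
  1×3+2 = 5 → write 1 carry 2
  1×3+2 = 5 → write 1 carry 2
  1×3+2 = 5 → write 1 carry 2
  0×3+2 = 2 → write 0 carry 1
  0×3+1 = 1 → write 1
  1×3 = 3 → write 1 carry 1
  1×3+1 = 4 → write 0 carry 2
  1×3+2 = 5 → write 1 carry 2
  1×3+2 = 5 → write 1 carry 2
  1×3+2 = 5 → write 1 carry 2
  0×3+2 = 2 → write 0 carry 1
  0×3+1 = 1 → write 1
  0×3 = 0 → write 0
  1×3 = 3 → write 1 carry 1
  0×3+1 = 1 → write 1
  0×3 = 0 → write 0
  1×3 = 3 → write 1 carry 1
  0×3+1 = 1 → write 1
  1×3 = 3 → write 1 carry 1
  1×3+1 = 4 → write 0 carry 2
  1×3+2 = 5 → write 1 carry 2
  remaining carry: 10

0b1010111011010111011011100101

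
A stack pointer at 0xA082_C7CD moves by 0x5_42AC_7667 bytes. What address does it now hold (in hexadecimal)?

0x5E32F3E34

Add column by column in base 16, right to left:
  D+7 = 4 carry 1
  C+6+1 = 3 carry 1
  7+6+1 = E
  C+7 = 3 carry 1
  2+C+1 = F
  8+A = 2 carry 1
  0+2+1 = 3
  A+4 = E
  0+5 = 5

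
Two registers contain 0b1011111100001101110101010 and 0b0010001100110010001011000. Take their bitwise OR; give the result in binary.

0b1011111100111111111111010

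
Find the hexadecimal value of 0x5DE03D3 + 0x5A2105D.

0xB801430

Add column by column in base 16, right to left:
  3+D = 0 carry 1
  D+5+1 = 3 carry 1
  3+0+1 = 4
  0+1 = 1
  E+2 = 0 carry 1
  D+A+1 = 8 carry 1
  5+5+1 = B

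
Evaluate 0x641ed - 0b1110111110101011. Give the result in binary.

0b1010101001001000010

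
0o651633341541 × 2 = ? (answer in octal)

0o1523466703302

Multiply each base-8 digit by 2, carrying:
  1×2 = 2 → write 2
  4×2 = 8 → write 0 carry 1
  5×2+1 = 11 → write 3 carry 1
  1×2+1 = 3 → write 3
  4×2 = 8 → write 0 carry 1
  3×2+1 = 7 → write 7
  3×2 = 6 → write 6
  3×2 = 6 → write 6
  6×2 = 12 → write 4 carry 1
  1×2+1 = 3 → write 3
  5×2 = 10 → write 2 carry 1
  6×2+1 = 13 → write 5 carry 1
  remaining carry: 1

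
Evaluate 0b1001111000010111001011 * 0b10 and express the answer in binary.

0b10011110000101110010110

Multiply each base-2 digit by 2, carrying:
  1×2 = 2 → write 0 carry 1
  1×2+1 = 3 → write 1 carry 1
  0×2+1 = 1 → write 1
  1×2 = 2 → write 0 carry 1
  0×2+1 = 1 → write 1
  0×2 = 0 → write 0
  1×2 = 2 → write 0 carry 1
  1×2+1 = 3 → write 1 carry 1
  1×2+1 = 3 → write 1 carry 1
  0×2+1 = 1 → write 1
  1×2 = 2 → write 0 carry 1
  0×2+1 = 1 → write 1
  0×2 = 0 → write 0
  0×2 = 0 → write 0
  0×2 = 0 → write 0
  1×2 = 2 → write 0 carry 1
  1×2+1 = 3 → write 1 carry 1
  1×2+1 = 3 → write 1 carry 1
  1×2+1 = 3 → write 1 carry 1
  0×2+1 = 1 → write 1
  0×2 = 0 → write 0
  1×2 = 2 → write 0 carry 1
  remaining carry: 1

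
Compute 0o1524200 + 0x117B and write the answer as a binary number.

0b1101011100111111011

0o1524200 = 0b1101010100010000000 in binary.
0x117B = 0b1000101111011 in binary.
Add column by column in base 2, right to left:
  0+1 = 1
  0+1 = 1
  0+0 = 0
  0+1 = 1
  0+1 = 1
  0+1 = 1
  0+1 = 1
  1+0 = 1
  0+1 = 1
  0+0 = 0
  0+0 = 0
  1+0 = 1
  0+1 = 1
  1+0 = 1
  0+0 = 0
  1+0 = 1
  0+0 = 0
  1+0 = 1
  1+0 = 1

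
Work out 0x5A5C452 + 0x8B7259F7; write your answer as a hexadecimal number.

Add column by column in base 16, right to left:
  2+7 = 9
  5+F = 4 carry 1
  4+9+1 = E
  C+5 = 1 carry 1
  5+2+1 = 8
  A+7 = 1 carry 1
  5+B+1 = 1 carry 1
  0+8+1 = 9

0x91181E49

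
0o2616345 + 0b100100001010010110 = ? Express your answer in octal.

0o3257573

0b100100001010010110 = 0o441226 in octal.
Add column by column in base 8, right to left:
  5+6 = 3 carry 1
  4+2+1 = 7
  3+2 = 5
  6+1 = 7
  1+4 = 5
  6+4 = 2 carry 1
  2+0+1 = 3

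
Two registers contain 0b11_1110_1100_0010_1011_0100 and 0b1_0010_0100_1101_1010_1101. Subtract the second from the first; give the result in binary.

Subtract column by column in base 2:
  0-1 → 1 (borrow)
  0-0-1 → 1 (borrow)
  1-1-1 → 1 (borrow)
  0-1-1 → 0 (borrow)
  1-0-1 → 0
  1-1 → 0
  0-0 → 0
  1-1 → 0
  0-1 → 1 (borrow)
  1-0-1 → 0
  0-1 → 1 (borrow)
  0-1-1 → 0 (borrow)
  0-0-1 → 1 (borrow)
  0-0-1 → 1 (borrow)
  1-1-1 → 1 (borrow)
  1-0-1 → 0
  0-0 → 0
  1-1 → 0
  1-0 → 1
  1-0 → 1
  1-1 → 0
  1-0 → 1

0b1011000111010100000111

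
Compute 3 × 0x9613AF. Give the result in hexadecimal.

0x1C23B0D

Multiply each base-16 digit by 3, carrying:
  F×3 = 45 → write D carry 2
  A×3+2 = 32 → write 0 carry 2
  3×3+2 = 11 → write B
  1×3 = 3 → write 3
  6×3 = 18 → write 2 carry 1
  9×3+1 = 28 → write C carry 1
  remaining carry: 1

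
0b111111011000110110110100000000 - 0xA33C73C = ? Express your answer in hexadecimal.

0x352FA5C4

0b111111011000110110110100000000 = 0x3F636D00 in hexadecimal.
Subtract column by column in base 16:
  0-C → 4 (borrow)
  0-3-1 → C (borrow)
  D-7-1 → 5
  6-C → A (borrow)
  3-3-1 → F (borrow)
  6-3-1 → 2
  F-A → 5
  3-0 → 3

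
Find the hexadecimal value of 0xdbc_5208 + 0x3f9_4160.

Add column by column in base 16, right to left:
  8+0 = 8
  0+6 = 6
  2+1 = 3
  5+4 = 9
  c+9 = 5 carry 1
  b+f+1 = b carry 1
  d+3+1 = 1 carry 1
  final carry 1

0x11b59368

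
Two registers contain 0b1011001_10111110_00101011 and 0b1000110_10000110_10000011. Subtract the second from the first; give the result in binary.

Subtract column by column in base 2:
  1-1 → 0
  1-1 → 0
  0-0 → 0
  1-0 → 1
  0-0 → 0
  1-0 → 1
  0-0 → 0
  0-1 → 1 (borrow)
  0-0-1 → 1 (borrow)
  1-1-1 → 1 (borrow)
  1-1-1 → 1 (borrow)
  1-0-1 → 0
  1-0 → 1
  1-0 → 1
  0-0 → 0
  1-1 → 0
  1-0 → 1
  0-1 → 1 (borrow)
  0-1-1 → 0 (borrow)
  1-0-1 → 0
  1-0 → 1
  0-0 → 0
  1-1 → 0

0b100110011011110101000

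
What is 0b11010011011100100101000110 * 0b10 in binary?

Multiply each base-2 digit by 2, carrying:
  0×2 = 0 → write 0
  1×2 = 2 → write 0 carry 1
  1×2+1 = 3 → write 1 carry 1
  0×2+1 = 1 → write 1
  0×2 = 0 → write 0
  0×2 = 0 → write 0
  1×2 = 2 → write 0 carry 1
  0×2+1 = 1 → write 1
  1×2 = 2 → write 0 carry 1
  0×2+1 = 1 → write 1
  0×2 = 0 → write 0
  1×2 = 2 → write 0 carry 1
  0×2+1 = 1 → write 1
  0×2 = 0 → write 0
  1×2 = 2 → write 0 carry 1
  1×2+1 = 3 → write 1 carry 1
  1×2+1 = 3 → write 1 carry 1
  0×2+1 = 1 → write 1
  1×2 = 2 → write 0 carry 1
  1×2+1 = 3 → write 1 carry 1
  0×2+1 = 1 → write 1
  0×2 = 0 → write 0
  1×2 = 2 → write 0 carry 1
  0×2+1 = 1 → write 1
  1×2 = 2 → write 0 carry 1
  1×2+1 = 3 → write 1 carry 1
  remaining carry: 1

0b110100110111001001010001100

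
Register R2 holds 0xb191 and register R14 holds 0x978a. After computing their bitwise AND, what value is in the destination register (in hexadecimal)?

0x9180

AND each hex digit independently (no carries):
  b&9=9, 1&7=1, 9&8=8, 1&a=0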